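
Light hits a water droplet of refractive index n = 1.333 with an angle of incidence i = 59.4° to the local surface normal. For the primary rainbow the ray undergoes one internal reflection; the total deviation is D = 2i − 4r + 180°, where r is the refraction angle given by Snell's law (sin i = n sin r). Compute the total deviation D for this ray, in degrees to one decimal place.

137.9°

sin r = sin 59.4° / 1.333 = 0.8607/1.333 = 0.6457; r = 40.22°.
D = 2·59.4° − 4·40.22° + 180° = 118.80° − 160.88° + 180° = 137.92°.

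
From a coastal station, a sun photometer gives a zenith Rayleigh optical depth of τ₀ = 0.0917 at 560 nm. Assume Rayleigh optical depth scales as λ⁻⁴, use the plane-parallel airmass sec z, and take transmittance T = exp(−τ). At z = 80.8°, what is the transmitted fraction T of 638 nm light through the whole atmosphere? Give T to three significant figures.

0.711

sec 80.8° = 6.2546.
τ = 0.0917 × (560/638)⁴ × 6.2546 = 0.0917 × 0.5936 × 6.2546 = 0.3404.
T = exp(−0.3404) = 0.7115.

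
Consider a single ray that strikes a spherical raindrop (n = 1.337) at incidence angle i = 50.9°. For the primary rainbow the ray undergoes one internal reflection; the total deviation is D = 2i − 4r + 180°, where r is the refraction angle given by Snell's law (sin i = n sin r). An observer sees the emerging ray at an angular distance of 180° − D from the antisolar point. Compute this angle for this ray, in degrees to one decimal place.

sin r = sin 50.9° / 1.337 = 0.7760/1.337 = 0.5804; r = 35.48°.
D = 2·50.9° − 4·35.48° + 180° = 101.80° − 141.93° + 180° = 139.87°.
Angle from antisolar point = 180° − D = 40.13°.

40.1°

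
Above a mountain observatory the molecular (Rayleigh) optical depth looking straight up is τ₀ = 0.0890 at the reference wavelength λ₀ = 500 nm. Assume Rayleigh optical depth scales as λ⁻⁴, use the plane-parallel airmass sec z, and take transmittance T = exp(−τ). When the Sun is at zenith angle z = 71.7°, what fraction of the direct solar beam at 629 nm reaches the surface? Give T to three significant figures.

sec 71.7° = 3.1848.
τ = 0.0890 × (500/629)⁴ × 3.1848 = 0.0890 × 0.3993 × 3.1848 = 0.1132.
T = exp(−0.1132) = 0.8930.

0.893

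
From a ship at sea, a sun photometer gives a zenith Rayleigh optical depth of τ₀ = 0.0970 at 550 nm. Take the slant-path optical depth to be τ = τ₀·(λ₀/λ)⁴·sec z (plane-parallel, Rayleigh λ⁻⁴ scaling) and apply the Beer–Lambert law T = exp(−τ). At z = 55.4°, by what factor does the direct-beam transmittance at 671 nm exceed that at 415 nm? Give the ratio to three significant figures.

1.57

Airmass: sec 55.4° = 1.7610.
τ(671 nm) = 0.0970 × (550/671)⁴ × 1.7610 = 0.0970 × 0.4514 × 1.7610 = 0.0771.
τ(415 nm) = 0.0970 × (550/415)⁴ × 1.7610 = 0.0970 × 3.0850 × 1.7610 = 0.5270.
T(671)/T(415) = exp(τ_B − τ_A) = exp(0.4499) = 1.5681.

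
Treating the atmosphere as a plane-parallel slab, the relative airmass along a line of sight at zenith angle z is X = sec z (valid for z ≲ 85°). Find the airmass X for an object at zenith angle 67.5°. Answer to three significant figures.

2.61

X = sec z = 1/cos 67.5° = 1/0.3827 = 2.6131.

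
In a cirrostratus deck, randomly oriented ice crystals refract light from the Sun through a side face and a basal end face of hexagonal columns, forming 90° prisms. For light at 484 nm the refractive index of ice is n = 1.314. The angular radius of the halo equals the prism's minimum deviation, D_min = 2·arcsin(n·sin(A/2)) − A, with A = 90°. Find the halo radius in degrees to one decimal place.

n·sin(A/2) = 1.314 × sin 45° = 1.314 × 0.7071 = 0.9291.
D_min = 2·arcsin(0.9291) − 90° = 2 × 68.301° − 90° = 46.602°.

46.6°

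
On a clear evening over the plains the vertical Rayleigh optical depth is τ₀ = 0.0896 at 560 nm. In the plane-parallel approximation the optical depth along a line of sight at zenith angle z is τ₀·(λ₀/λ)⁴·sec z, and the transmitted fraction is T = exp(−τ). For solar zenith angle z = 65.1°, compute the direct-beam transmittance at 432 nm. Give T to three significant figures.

sec 65.1° = 2.3751.
τ = 0.0896 × (560/432)⁴ × 2.3751 = 0.0896 × 2.8237 × 2.3751 = 0.6009.
T = exp(−0.6009) = 0.5483.

0.548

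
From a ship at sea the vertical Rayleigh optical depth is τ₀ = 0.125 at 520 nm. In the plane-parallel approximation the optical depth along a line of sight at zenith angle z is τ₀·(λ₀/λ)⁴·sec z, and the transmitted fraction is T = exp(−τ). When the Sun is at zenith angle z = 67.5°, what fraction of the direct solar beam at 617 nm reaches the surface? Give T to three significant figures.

sec 67.5° = 2.6131.
τ = 0.125 × (520/617)⁴ × 2.6131 = 0.125 × 0.5045 × 2.6131 = 0.1648.
T = exp(−0.1648) = 0.8481.

0.848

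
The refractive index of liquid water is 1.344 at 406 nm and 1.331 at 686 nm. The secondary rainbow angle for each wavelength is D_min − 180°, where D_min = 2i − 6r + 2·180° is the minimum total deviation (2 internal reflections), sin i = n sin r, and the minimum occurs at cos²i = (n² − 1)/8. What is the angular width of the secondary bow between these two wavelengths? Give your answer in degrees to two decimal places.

3.37°

At 406 nm (n = 1.344): cos²i = 0.10079 → i = 71.490°, r = 44.874°, D_min = 233.733°, rainbow angle = 53.733°.
At 686 nm (n = 1.331): cos²i = 0.09645 → i = 71.907°, r = 45.575°, D_min = 230.365°, rainbow angle = 50.365°.
Angular width = |53.733° − 50.365°| = 3.368°.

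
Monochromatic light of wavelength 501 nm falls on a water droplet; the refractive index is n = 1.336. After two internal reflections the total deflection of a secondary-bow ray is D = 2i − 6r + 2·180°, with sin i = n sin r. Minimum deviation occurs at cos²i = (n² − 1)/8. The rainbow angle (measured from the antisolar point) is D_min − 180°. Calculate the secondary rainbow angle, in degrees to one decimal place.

51.7°

cos²i = (1.78490 − 1)/8 = 0.09811; i = arccos(0.31323) = 71.746°.
sin r = sin 71.746°/1.336 = 0.71084; r = 45.303°.
D_min = 2·71.746° − 6·45.303° + 360° = 231.674°.
Rainbow angle = D_min − 180° = 51.674°.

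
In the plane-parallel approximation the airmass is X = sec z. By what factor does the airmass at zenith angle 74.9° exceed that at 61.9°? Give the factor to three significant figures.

1.81

X(74.9°)/X(61.9°) = sec 74.9° / sec 61.9° = cos 61.9° / cos 74.9° = 0.4710/0.2605 = 1.8081.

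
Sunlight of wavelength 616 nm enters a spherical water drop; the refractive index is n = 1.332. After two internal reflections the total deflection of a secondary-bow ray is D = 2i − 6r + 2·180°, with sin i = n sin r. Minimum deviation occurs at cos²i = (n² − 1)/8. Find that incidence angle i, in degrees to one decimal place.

71.9°

cos²i = (1.332² − 1)/8 = (1.77422 − 1)/8 = 0.09678.
cos i = 0.31109, so i = 71.875°.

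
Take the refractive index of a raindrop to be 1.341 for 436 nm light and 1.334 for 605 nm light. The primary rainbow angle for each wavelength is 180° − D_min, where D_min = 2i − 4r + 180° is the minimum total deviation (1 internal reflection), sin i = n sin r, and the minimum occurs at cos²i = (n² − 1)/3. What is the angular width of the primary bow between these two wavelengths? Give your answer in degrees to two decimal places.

At 436 nm (n = 1.341): cos²i = 0.26609 → i = 58.946°, r = 39.705°, D_min = 139.071°, rainbow angle = 40.929°.
At 605 nm (n = 1.334): cos²i = 0.25985 → i = 59.352°, r = 40.159°, D_min = 138.067°, rainbow angle = 41.933°.
Angular width = |40.929° − 41.933°| = 1.004°.

1.00°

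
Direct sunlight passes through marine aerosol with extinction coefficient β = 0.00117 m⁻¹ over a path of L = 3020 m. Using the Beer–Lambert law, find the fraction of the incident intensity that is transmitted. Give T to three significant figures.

0.0292

τ = β·L = 0.00117 × 3020 = 3.5334.
T = exp(−3.5334) = 0.0292.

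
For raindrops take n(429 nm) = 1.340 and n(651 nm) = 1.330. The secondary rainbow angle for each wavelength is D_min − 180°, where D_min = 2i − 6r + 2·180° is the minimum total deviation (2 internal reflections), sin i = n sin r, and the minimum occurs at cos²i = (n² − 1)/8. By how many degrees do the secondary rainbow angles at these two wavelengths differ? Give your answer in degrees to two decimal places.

2.61°

At 429 nm (n = 1.340): cos²i = 0.09945 → i = 71.618°, r = 45.088°, D_min = 232.709°, rainbow angle = 52.709°.
At 651 nm (n = 1.330): cos²i = 0.09611 → i = 71.940°, r = 45.630°, D_min = 230.101°, rainbow angle = 50.101°.
Angular width = |52.709° − 50.101°| = 2.608°.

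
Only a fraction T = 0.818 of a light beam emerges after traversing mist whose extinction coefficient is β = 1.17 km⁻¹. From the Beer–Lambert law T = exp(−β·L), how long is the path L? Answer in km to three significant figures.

Beer–Lambert: T = exp(−βL) ⇒ L = −ln(T)/β = −ln(0.818)/1.17 = 0.2009/1.17 = 0.1717 km.

0.172 km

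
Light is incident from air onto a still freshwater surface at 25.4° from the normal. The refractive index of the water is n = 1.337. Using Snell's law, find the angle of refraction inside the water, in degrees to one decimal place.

Snell: sin θ_r = sin θ_i / n = sin 25.4° / 1.337 = 0.4289 / 1.337 = 0.3208.
θ_r = arcsin(0.3208) = 18.71°.

18.7°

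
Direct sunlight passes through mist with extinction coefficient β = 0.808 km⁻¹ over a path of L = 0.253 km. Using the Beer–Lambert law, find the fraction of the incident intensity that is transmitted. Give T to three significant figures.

τ = β·L = 0.808 × 0.253 = 0.2044.
T = exp(−0.2044) = 0.8151.

0.815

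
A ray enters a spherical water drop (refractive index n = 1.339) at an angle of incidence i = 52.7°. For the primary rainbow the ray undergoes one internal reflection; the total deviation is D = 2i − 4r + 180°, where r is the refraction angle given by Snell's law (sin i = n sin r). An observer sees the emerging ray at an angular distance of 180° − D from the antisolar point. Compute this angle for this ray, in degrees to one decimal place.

40.4°

sin r = sin 52.7° / 1.339 = 0.7955/1.339 = 0.5941; r = 36.45°.
D = 2·52.7° − 4·36.45° + 180° = 105.40° − 145.79° + 180° = 139.61°.
Angle from antisolar point = 180° − D = 40.39°.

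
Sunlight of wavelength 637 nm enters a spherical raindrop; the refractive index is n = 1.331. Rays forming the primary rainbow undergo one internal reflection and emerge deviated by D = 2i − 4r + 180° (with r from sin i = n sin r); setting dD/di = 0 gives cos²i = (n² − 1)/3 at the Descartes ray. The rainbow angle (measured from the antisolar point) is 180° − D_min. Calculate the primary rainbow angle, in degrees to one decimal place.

42.4°

cos²i = (1.77156 − 1)/3 = 0.25719; i = arccos(0.50714) = 59.527°.
sin r = sin 59.527°/1.331 = 0.64753; r = 40.356°.
D_min = 2·59.527° − 4·40.356° + 180° = 137.630°.
Rainbow angle = 180° − D_min = 42.370°.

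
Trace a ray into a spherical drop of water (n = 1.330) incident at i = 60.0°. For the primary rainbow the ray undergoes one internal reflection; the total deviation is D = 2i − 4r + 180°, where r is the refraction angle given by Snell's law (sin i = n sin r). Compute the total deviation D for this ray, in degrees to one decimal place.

137.5°

sin r = sin 60.0° / 1.330 = 0.8660/1.330 = 0.6511; r = 40.63°.
D = 2·60.0° − 4·40.63° + 180° = 120.00° − 162.51° + 180° = 137.49°.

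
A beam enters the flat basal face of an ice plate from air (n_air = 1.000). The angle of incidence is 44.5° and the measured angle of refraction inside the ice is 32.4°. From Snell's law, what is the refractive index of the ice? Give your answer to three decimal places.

1.308

n = sin θ_i / sin θ_r = sin 44.5° / sin 32.4° = 0.7009 / 0.5358 = 1.3081.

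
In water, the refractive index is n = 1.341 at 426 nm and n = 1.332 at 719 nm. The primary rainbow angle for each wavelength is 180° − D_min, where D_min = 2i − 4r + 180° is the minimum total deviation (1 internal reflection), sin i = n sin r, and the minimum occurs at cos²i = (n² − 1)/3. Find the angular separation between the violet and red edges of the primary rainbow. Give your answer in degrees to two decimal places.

1.29°

At 426 nm (n = 1.341): cos²i = 0.26609 → i = 58.946°, r = 39.705°, D_min = 139.071°, rainbow angle = 40.929°.
At 719 nm (n = 1.332): cos²i = 0.25807 → i = 59.469°, r = 40.290°, D_min = 137.776°, rainbow angle = 42.224°.
Angular width = |40.929° − 42.224°| = 1.295°.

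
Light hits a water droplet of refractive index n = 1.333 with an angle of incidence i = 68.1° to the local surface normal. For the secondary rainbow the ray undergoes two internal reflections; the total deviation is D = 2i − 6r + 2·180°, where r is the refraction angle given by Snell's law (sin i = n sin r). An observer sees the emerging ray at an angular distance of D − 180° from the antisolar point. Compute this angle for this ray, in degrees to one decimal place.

sin r = sin 68.1° / 1.333 = 0.9278/1.333 = 0.6961; r = 44.11°.
D = 2·68.1° − 6·44.11° + 2·180° = 136.20° − 264.67° + 360° = 231.53°.
Angle from antisolar point = D − 180° = 51.53°.

51.5°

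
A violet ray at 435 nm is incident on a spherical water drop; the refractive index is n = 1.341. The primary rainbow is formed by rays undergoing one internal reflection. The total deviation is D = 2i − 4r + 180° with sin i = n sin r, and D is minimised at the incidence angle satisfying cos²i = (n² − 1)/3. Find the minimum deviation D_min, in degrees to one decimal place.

cos²i = (1.79828 − 1)/3 = 0.26609; i = arccos(0.51584) = 58.946°.
sin r = sin 58.946°/1.341 = 0.63884; r = 39.705°.
D_min = 2·58.946° − 4·39.705° + 180° = 139.071°.

139.1°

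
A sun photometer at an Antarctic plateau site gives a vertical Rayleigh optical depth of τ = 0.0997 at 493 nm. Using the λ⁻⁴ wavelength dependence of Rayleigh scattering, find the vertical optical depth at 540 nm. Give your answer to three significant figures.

0.0693

τ(540 nm) = τ(493 nm) × (493/540)⁴ = 0.0997 × (0.9130)⁴ = 0.0997 × 0.6947 = 0.0693.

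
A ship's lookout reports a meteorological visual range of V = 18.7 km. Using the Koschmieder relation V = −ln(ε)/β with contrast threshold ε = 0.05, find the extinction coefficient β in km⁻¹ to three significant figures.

β = −ln(0.05) / V = 2.996 / 18.7 = 0.1602 km⁻¹.

0.160 km⁻¹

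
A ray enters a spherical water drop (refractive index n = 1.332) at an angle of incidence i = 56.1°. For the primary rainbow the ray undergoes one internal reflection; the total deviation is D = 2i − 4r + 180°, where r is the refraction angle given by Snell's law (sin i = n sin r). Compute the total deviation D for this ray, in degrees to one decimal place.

sin r = sin 56.1° / 1.332 = 0.8300/1.332 = 0.6231; r = 38.55°.
D = 2·56.1° − 4·38.55° + 180° = 112.20° − 154.18° + 180° = 138.02°.

138.0°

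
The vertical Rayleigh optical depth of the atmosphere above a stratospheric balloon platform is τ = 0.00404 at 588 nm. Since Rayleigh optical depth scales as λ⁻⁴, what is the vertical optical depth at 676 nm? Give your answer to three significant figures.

τ(676 nm) = τ(588 nm) × (588/676)⁴ = 0.00404 × (0.8698)⁴ = 0.00404 × 0.5724 = 0.0023.

0.00231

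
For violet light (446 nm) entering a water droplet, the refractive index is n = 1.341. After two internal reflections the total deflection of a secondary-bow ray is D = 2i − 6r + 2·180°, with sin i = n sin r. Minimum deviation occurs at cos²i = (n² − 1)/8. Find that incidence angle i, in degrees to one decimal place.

cos²i = (1.341² − 1)/8 = (1.79828 − 1)/8 = 0.09979.
cos i = 0.31589, so i = 71.586°.

71.6°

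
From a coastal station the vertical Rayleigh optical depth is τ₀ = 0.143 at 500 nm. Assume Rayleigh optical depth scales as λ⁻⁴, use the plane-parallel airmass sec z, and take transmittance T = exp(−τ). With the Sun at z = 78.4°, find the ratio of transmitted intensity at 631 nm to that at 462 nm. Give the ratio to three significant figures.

2.00

Airmass: sec 78.4° = 4.9732.
τ(631 nm) = 0.143 × (500/631)⁴ × 4.9732 = 0.143 × 0.3942 × 4.9732 = 0.2804.
τ(462 nm) = 0.143 × (500/462)⁴ × 4.9732 = 0.143 × 1.3719 × 4.9732 = 0.9756.
T(631)/T(462) = exp(τ_B − τ_A) = exp(0.6953) = 2.0042.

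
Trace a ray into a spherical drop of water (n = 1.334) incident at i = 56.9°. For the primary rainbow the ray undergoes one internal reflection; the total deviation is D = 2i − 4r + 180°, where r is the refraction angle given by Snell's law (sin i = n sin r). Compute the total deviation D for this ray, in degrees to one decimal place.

138.2°

sin r = sin 56.9° / 1.334 = 0.8377/1.334 = 0.6280; r = 38.90°.
D = 2·56.9° − 4·38.90° + 180° = 113.80° − 155.60° + 180° = 138.20°.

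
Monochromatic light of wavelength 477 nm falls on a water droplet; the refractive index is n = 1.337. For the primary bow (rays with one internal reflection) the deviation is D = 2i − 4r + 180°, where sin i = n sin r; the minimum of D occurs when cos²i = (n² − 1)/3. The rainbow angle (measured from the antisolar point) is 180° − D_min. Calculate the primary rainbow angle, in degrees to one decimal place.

41.5°

cos²i = (1.78757 − 1)/3 = 0.26252; i = arccos(0.51237) = 59.178°.
sin r = sin 59.178°/1.337 = 0.64231; r = 39.964°.
D_min = 2·59.178° − 4·39.964° + 180° = 138.500°.
Rainbow angle = 180° − D_min = 41.500°.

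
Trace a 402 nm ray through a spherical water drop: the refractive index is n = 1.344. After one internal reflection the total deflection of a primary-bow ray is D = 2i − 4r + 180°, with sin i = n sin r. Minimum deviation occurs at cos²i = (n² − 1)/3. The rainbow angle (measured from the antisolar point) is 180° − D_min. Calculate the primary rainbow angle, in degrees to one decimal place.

cos²i = (1.80634 − 1)/3 = 0.26878; i = arccos(0.51844) = 58.772°.
sin r = sin 58.772°/1.344 = 0.63625; r = 39.512°.
D_min = 2·58.772° − 4·39.512° + 180° = 139.495°.
Rainbow angle = 180° − D_min = 40.505°.

40.5°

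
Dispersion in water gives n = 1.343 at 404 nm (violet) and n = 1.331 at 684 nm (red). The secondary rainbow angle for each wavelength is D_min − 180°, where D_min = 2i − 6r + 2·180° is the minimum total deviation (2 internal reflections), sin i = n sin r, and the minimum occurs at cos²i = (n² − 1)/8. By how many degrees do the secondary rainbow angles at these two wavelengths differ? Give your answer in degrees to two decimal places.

3.11°

At 404 nm (n = 1.343): cos²i = 0.10046 → i = 71.522°, r = 44.928°, D_min = 233.478°, rainbow angle = 53.478°.
At 684 nm (n = 1.331): cos²i = 0.09645 → i = 71.907°, r = 45.575°, D_min = 230.365°, rainbow angle = 50.365°.
Angular width = |53.478° − 50.365°| = 3.113°.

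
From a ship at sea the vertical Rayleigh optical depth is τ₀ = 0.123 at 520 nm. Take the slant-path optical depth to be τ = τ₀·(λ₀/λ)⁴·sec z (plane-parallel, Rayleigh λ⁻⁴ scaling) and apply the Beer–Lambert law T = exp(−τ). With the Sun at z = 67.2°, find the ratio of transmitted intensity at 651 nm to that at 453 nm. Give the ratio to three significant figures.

Airmass: sec 67.2° = 2.5805.
τ(651 nm) = 0.123 × (520/651)⁴ × 2.5805 = 0.123 × 0.4071 × 2.5805 = 0.1292.
τ(453 nm) = 0.123 × (520/453)⁴ × 2.5805 = 0.123 × 1.7363 × 2.5805 = 0.5511.
T(651)/T(453) = exp(τ_B − τ_A) = exp(0.4219) = 1.5248.

1.52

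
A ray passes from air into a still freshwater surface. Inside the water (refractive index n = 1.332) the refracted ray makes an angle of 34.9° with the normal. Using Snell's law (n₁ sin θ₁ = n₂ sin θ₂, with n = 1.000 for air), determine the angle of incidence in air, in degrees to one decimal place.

Snell: sin θ_i = n · sin θ_r = 1.332 × sin 34.9° = 1.332 × 0.5721 = 0.7621.
θ_i = arcsin(0.7621) = 49.65°.

49.6°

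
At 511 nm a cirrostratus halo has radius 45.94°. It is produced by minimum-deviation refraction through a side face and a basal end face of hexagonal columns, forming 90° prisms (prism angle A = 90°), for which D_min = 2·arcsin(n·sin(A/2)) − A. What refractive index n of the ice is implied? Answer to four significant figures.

Rearranging: n = sin((D_min + A)/2) / sin(A/2).
(D_min + A)/2 = (45.94° + 90°)/2 = 67.970°.
n = sin 67.970° / sin 45° = 0.9270 / 0.7071 = 1.3110.

1.311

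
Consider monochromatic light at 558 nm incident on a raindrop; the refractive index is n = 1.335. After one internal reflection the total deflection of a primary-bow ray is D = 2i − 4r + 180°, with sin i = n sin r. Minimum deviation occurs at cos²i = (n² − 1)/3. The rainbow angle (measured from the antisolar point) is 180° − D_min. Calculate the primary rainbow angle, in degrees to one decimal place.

41.8°

cos²i = (1.78222 − 1)/3 = 0.26074; i = arccos(0.51063) = 59.294°.
sin r = sin 59.294°/1.335 = 0.64405; r = 40.094°.
D_min = 2·59.294° − 4·40.094° + 180° = 138.212°.
Rainbow angle = 180° − D_min = 41.788°.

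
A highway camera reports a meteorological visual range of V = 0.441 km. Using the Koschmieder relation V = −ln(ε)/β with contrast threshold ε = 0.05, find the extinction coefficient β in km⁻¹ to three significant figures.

6.79 km⁻¹

β = −ln(0.05) / V = 2.996 / 0.441 = 6.7930 km⁻¹.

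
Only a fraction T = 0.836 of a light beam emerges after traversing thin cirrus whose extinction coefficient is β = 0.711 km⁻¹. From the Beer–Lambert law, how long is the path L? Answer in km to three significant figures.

0.252 km

Beer–Lambert: T = exp(−βL) ⇒ L = −ln(T)/β = −ln(0.836)/0.711 = 0.1791/0.711 = 0.2519 km.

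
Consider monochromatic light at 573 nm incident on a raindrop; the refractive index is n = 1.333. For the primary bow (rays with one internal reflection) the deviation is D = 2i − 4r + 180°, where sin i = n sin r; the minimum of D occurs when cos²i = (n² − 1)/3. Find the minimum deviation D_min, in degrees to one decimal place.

cos²i = (1.77689 − 1)/3 = 0.25896; i = arccos(0.50888) = 59.410°.
sin r = sin 59.410°/1.333 = 0.64579; r = 40.225°.
D_min = 2·59.410° − 4·40.225° + 180° = 137.922°.

137.9°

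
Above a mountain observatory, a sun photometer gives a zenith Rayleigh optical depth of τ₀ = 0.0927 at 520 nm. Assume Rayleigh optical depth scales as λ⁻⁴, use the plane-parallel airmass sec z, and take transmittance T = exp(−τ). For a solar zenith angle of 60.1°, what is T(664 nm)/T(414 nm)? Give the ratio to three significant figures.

1.48

Airmass: sec 60.1° = 2.0061.
τ(664 nm) = 0.0927 × (520/664)⁴ × 2.0061 = 0.0927 × 0.3761 × 2.0061 = 0.0699.
τ(414 nm) = 0.0927 × (520/414)⁴ × 2.0061 = 0.0927 × 2.4889 × 2.0061 = 0.4628.
T(664)/T(414) = exp(τ_B − τ_A) = exp(0.3929) = 1.4813.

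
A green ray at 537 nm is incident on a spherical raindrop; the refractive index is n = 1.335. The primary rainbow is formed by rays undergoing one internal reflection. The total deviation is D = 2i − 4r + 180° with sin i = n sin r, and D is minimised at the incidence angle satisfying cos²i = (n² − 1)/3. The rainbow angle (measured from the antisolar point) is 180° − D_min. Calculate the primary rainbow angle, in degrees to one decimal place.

41.8°

cos²i = (1.78222 − 1)/3 = 0.26074; i = arccos(0.51063) = 59.294°.
sin r = sin 59.294°/1.335 = 0.64405; r = 40.094°.
D_min = 2·59.294° − 4·40.094° + 180° = 138.212°.
Rainbow angle = 180° − D_min = 41.788°.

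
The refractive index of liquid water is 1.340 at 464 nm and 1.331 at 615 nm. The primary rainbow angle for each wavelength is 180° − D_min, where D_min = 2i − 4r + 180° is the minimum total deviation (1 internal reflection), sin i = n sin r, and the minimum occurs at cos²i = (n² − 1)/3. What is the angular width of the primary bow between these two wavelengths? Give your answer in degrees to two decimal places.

At 464 nm (n = 1.340): cos²i = 0.26520 → i = 59.004°, r = 39.770°, D_min = 138.929°, rainbow angle = 41.071°.
At 615 nm (n = 1.331): cos²i = 0.25719 → i = 59.527°, r = 40.356°, D_min = 137.630°, rainbow angle = 42.370°.
Angular width = |41.071° − 42.370°| = 1.299°.

1.30°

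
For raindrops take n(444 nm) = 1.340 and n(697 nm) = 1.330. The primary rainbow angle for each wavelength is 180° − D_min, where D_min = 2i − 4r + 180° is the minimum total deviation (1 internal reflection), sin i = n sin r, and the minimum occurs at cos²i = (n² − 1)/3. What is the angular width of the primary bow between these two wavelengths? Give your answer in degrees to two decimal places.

1.45°

At 444 nm (n = 1.340): cos²i = 0.26520 → i = 59.004°, r = 39.770°, D_min = 138.929°, rainbow angle = 41.071°.
At 697 nm (n = 1.330): cos²i = 0.25630 → i = 59.585°, r = 40.422°, D_min = 137.484°, rainbow angle = 42.516°.
Angular width = |41.071° − 42.516°| = 1.445°.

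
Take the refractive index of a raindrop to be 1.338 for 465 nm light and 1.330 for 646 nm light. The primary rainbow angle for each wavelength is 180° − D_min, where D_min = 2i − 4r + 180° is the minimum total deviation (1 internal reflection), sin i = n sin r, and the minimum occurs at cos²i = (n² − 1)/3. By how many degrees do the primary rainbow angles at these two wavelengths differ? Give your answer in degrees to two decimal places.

1.16°

At 465 nm (n = 1.338): cos²i = 0.26341 → i = 59.120°, r = 39.899°, D_min = 138.643°, rainbow angle = 41.357°.
At 646 nm (n = 1.330): cos²i = 0.25630 → i = 59.585°, r = 40.422°, D_min = 137.484°, rainbow angle = 42.516°.
Angular width = |41.357° − 42.516°| = 1.160°.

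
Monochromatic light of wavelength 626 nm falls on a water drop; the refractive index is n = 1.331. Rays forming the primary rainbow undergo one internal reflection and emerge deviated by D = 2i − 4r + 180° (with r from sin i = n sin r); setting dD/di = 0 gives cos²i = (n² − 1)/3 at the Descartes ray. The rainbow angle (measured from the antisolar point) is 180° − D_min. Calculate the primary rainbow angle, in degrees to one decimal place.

cos²i = (1.77156 − 1)/3 = 0.25719; i = arccos(0.50714) = 59.527°.
sin r = sin 59.527°/1.331 = 0.64753; r = 40.356°.
D_min = 2·59.527° − 4·40.356° + 180° = 137.630°.
Rainbow angle = 180° − D_min = 42.370°.

42.4°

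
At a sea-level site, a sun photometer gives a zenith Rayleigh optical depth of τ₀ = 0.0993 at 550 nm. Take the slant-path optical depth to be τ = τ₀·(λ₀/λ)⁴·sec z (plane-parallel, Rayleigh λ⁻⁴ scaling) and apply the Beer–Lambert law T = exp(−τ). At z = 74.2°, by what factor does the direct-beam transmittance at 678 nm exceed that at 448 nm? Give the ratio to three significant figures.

1.96

Airmass: sec 74.2° = 3.6727.
τ(678 nm) = 0.0993 × (550/678)⁴ × 3.6727 = 0.0993 × 0.4330 × 3.6727 = 0.1579.
τ(448 nm) = 0.0993 × (550/448)⁴ × 3.6727 = 0.0993 × 2.2716 × 3.6727 = 0.8285.
T(678)/T(448) = exp(τ_B − τ_A) = exp(0.6705) = 1.9553.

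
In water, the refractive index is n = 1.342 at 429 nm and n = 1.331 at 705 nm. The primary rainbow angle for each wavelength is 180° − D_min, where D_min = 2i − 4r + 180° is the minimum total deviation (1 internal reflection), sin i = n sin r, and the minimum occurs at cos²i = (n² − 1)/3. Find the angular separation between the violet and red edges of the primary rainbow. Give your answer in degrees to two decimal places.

1.58°

At 429 nm (n = 1.342): cos²i = 0.26699 → i = 58.888°, r = 39.641°, D_min = 139.213°, rainbow angle = 40.787°.
At 705 nm (n = 1.331): cos²i = 0.25719 → i = 59.527°, r = 40.356°, D_min = 137.630°, rainbow angle = 42.370°.
Angular width = |40.787° − 42.370°| = 1.583°.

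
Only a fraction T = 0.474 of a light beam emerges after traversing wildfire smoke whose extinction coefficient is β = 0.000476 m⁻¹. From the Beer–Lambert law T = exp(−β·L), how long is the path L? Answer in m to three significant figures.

Beer–Lambert: T = exp(−βL) ⇒ L = −ln(T)/β = −ln(0.474)/0.000476 = 0.7465/0.000476 = 1568 m.

1570 m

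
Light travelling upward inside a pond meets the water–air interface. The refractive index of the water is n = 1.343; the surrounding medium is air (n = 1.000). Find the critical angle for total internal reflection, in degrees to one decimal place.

48.1°

sin θ_c = n_air / n = 1.000 / 1.343 = 0.7446.
θ_c = arcsin(0.7446) = 48.12°.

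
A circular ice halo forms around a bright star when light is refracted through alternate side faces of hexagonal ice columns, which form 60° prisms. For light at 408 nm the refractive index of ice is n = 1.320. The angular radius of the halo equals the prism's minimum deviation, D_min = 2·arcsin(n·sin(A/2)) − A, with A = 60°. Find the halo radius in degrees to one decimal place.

22.6°

n·sin(A/2) = 1.320 × sin 30° = 1.320 × 0.5000 = 0.6600.
D_min = 2·arcsin(0.6600) − 60° = 2 × 41.300° − 60° = 22.600°.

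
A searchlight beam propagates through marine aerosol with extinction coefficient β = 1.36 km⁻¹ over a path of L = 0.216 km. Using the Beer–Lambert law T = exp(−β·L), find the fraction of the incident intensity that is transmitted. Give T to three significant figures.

τ = β·L = 1.36 × 0.216 = 0.2938.
T = exp(−0.2938) = 0.7455.

0.745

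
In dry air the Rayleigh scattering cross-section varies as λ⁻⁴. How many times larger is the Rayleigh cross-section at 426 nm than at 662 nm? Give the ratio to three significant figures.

Rayleigh scattering ∝ λ⁻⁴, so the ratio of coefficients is the inverse fourth power of the wavelength ratio.
σ(426)/σ(662) = (662/426)⁴ = (1.5540)⁴ = 5.832.

5.83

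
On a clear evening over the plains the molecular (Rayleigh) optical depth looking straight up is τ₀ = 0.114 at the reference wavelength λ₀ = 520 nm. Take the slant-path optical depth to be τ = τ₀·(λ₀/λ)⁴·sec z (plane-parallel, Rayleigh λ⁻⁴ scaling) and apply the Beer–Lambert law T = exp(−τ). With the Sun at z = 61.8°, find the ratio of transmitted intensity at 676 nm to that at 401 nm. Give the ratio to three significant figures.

Airmass: sec 61.8° = 2.1162.
τ(676 nm) = 0.114 × (520/676)⁴ × 2.1162 = 0.114 × 0.3501 × 2.1162 = 0.0845.
τ(401 nm) = 0.114 × (520/401)⁴ × 2.1162 = 0.114 × 2.8277 × 2.1162 = 0.6822.
T(676)/T(401) = exp(τ_B − τ_A) = exp(0.5977) = 1.8179.

1.82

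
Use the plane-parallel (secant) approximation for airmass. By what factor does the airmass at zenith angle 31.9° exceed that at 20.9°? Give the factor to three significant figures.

X(31.9°)/X(20.9°) = sec 31.9° / sec 20.9° = cos 20.9° / cos 31.9° = 0.9342/0.8490 = 1.1004.

1.10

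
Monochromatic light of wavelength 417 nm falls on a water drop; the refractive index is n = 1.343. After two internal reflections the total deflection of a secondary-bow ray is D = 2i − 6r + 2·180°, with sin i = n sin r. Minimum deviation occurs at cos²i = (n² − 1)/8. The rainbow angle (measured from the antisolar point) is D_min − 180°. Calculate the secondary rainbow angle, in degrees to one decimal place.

53.5°

cos²i = (1.80365 − 1)/8 = 0.10046; i = arccos(0.31695) = 71.522°.
sin r = sin 71.522°/1.343 = 0.70621; r = 44.928°.
D_min = 2·71.522° − 6·44.928° + 360° = 233.478°.
Rainbow angle = D_min − 180° = 53.478°.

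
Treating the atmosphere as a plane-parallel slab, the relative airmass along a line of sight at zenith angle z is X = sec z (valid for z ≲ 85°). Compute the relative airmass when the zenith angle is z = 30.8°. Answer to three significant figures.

1.16

X = sec z = 1/cos 30.8° = 1/0.8590 = 1.1642.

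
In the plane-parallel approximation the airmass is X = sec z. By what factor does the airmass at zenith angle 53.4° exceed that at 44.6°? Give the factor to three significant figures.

X(53.4°)/X(44.6°) = sec 53.4° / sec 44.6° = cos 44.6° / cos 53.4° = 0.7120/0.5962 = 1.1942.

1.19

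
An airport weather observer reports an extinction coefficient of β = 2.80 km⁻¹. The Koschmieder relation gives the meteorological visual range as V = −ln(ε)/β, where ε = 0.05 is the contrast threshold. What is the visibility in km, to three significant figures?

1.07 km

V = −ln(0.05) / 2.80 = 2.996 / 2.80 = 1.0699 km.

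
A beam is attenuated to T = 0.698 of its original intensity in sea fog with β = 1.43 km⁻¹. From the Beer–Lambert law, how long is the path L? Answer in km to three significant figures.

0.251 km

Beer–Lambert: T = exp(−βL) ⇒ L = −ln(T)/β = −ln(0.698)/1.43 = 0.3595/1.43 = 0.2514 km.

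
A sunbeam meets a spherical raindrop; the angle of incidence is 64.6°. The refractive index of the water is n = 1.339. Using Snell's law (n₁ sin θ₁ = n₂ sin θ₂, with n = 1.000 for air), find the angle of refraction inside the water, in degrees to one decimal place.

Snell: sin θ_r = sin θ_i / n = sin 64.6° / 1.339 = 0.9033 / 1.339 = 0.6746.
θ_r = arcsin(0.6746) = 42.43°.

42.4°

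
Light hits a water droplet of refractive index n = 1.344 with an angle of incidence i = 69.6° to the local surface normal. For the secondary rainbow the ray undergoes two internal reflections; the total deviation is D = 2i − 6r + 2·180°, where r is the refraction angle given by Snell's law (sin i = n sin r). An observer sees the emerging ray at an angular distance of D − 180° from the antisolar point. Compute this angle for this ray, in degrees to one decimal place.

sin r = sin 69.6° / 1.344 = 0.9373/1.344 = 0.6974; r = 44.22°.
D = 2·69.6° − 6·44.22° + 2·180° = 139.20° − 265.30° + 360° = 233.90°.
Angle from antisolar point = D − 180° = 53.90°.

53.9°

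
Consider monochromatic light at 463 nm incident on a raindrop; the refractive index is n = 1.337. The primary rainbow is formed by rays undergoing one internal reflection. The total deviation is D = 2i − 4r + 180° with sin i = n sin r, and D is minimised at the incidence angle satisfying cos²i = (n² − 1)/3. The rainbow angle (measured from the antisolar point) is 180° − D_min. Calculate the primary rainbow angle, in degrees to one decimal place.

41.5°

cos²i = (1.78757 − 1)/3 = 0.26252; i = arccos(0.51237) = 59.178°.
sin r = sin 59.178°/1.337 = 0.64231; r = 39.964°.
D_min = 2·59.178° − 4·39.964° + 180° = 138.500°.
Rainbow angle = 180° − D_min = 41.500°.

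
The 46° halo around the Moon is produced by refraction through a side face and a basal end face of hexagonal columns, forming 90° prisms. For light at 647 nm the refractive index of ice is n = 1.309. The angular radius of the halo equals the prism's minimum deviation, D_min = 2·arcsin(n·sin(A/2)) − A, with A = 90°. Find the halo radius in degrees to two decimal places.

45.52°

n·sin(A/2) = 1.309 × sin 45° = 1.309 × 0.7071 = 0.9256.
D_min = 2·arcsin(0.9256) − 90° = 2 × 67.759° − 90° = 45.519°.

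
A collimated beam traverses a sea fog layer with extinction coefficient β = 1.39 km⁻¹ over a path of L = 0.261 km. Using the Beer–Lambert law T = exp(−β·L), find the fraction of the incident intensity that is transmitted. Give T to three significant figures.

τ = β·L = 1.39 × 0.261 = 0.3628.
T = exp(−0.3628) = 0.6957.

0.696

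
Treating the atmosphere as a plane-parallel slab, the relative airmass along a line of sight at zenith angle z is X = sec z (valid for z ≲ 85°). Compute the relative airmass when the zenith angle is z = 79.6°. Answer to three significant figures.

X = sec z = 1/cos 79.6° = 1/0.1805 = 5.5396.

5.54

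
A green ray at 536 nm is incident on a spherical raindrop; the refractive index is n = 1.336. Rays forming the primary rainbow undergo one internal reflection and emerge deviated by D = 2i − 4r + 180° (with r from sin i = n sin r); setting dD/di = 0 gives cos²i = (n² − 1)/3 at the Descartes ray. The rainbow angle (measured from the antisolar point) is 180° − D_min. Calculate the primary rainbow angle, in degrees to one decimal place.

cos²i = (1.78490 − 1)/3 = 0.26163; i = arccos(0.51150) = 59.236°.
sin r = sin 59.236°/1.336 = 0.64318; r = 40.029°.
D_min = 2·59.236° − 4·40.029° + 180° = 138.356°.
Rainbow angle = 180° − D_min = 41.644°.

41.6°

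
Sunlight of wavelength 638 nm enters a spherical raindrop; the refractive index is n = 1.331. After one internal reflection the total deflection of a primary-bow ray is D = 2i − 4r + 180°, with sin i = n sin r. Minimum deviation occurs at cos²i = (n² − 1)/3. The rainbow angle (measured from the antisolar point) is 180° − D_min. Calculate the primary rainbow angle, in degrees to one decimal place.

42.4°

cos²i = (1.77156 − 1)/3 = 0.25719; i = arccos(0.50714) = 59.527°.
sin r = sin 59.527°/1.331 = 0.64753; r = 40.356°.
D_min = 2·59.527° − 4·40.356° + 180° = 137.630°.
Rainbow angle = 180° − D_min = 42.370°.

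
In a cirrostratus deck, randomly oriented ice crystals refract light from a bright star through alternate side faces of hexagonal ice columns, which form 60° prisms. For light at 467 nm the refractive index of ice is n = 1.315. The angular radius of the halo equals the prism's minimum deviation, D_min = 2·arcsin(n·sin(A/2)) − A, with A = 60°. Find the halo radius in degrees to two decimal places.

n·sin(A/2) = 1.315 × sin 30° = 1.315 × 0.5000 = 0.6575.
D_min = 2·arcsin(0.6575) − 60° = 2 × 41.109° − 60° = 22.219°.

22.22°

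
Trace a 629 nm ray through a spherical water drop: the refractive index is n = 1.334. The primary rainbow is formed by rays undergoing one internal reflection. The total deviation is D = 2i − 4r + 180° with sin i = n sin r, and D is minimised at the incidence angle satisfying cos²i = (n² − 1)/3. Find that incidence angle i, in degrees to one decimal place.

cos²i = (1.334² − 1)/3 = (1.77956 − 1)/3 = 0.25985.
cos i = 0.50976, so i = 59.352°.

59.4°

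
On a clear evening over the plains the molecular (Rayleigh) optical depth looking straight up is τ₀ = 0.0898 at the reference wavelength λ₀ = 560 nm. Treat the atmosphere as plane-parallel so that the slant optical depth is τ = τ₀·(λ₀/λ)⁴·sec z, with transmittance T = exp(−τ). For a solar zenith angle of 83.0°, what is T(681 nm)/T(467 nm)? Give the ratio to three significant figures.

3.28

Airmass: sec 83.0° = 8.2055.
τ(681 nm) = 0.0898 × (560/681)⁴ × 8.2055 = 0.0898 × 0.4573 × 8.2055 = 0.3369.
τ(467 nm) = 0.0898 × (560/467)⁴ × 8.2055 = 0.0898 × 2.0677 × 8.2055 = 1.5236.
T(681)/T(467) = exp(τ_B − τ_A) = exp(1.1866) = 3.2761.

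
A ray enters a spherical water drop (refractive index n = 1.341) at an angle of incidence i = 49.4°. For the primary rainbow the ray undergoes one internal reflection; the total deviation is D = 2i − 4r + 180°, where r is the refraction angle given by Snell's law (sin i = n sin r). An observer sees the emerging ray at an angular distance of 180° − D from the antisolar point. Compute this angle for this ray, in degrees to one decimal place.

sin r = sin 49.4° / 1.341 = 0.7593/1.341 = 0.5662; r = 34.49°.
D = 2·49.4° − 4·34.49° + 180° = 98.80° − 137.94° + 180° = 140.86°.
Angle from antisolar point = 180° − D = 39.14°.

39.1°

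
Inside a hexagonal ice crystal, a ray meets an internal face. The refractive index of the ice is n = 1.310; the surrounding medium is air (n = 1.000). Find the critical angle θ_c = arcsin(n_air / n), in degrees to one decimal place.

sin θ_c = n_air / n = 1.000 / 1.310 = 0.7634.
θ_c = arcsin(0.7634) = 49.76°.

49.8°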